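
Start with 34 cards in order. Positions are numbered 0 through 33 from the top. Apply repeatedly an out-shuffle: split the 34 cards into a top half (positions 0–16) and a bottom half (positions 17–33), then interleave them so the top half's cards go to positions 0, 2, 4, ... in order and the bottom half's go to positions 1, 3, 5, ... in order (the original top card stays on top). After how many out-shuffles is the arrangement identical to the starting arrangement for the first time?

10

The out-shuffle permutes the 34 positions with cycle lengths [1, 1, 2, 10, 10, 10].
Every card is home exactly when every cycle has completed a whole number of laps, i.e. after lcm(1, 2, 10) = 10 out-shuffles.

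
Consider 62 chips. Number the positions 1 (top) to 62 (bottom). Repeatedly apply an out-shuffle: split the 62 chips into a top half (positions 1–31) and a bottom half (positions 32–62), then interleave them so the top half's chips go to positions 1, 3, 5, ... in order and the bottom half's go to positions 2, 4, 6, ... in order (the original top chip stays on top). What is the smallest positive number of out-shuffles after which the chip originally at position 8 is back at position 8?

Follow position 8 under repeated out-shuffles:
8 → 15 → 29 → 57 → 52 → 42 → 22 → 43 → ... → 8 (length 60)
It first returns after 60 out-shuffles.

60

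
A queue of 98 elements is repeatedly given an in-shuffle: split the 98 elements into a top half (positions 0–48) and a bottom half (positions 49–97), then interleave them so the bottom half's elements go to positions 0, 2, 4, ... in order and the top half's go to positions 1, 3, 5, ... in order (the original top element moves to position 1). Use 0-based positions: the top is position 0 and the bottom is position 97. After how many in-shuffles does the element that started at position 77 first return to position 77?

Follow position 77 under repeated in-shuffles:
77 → 56 → 14 → 29 → 59 → 20 → 41 → 83 → 68 → 38 → 77
It first returns after 10 in-shuffles.

10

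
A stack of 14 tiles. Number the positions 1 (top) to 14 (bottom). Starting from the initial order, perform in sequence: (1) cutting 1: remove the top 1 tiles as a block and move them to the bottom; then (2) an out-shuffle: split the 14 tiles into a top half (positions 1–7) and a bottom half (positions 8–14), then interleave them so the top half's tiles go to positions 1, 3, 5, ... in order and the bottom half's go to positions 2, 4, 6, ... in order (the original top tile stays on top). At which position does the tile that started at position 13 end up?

10

Track the tile from position 13 forward through each operation:
  after op 1 (cut 1): 13 → 12
  after op 2 (out-shuffle): 12 → 10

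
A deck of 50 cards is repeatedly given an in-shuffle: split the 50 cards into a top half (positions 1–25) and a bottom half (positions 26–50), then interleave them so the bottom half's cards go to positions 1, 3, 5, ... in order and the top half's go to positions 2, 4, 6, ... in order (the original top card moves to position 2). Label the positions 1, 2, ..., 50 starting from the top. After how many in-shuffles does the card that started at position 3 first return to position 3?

8

Follow position 3 under repeated in-shuffles:
3 → 6 → 12 → 24 → 48 → 45 → 39 → 27 → 3
It first returns after 8 in-shuffles.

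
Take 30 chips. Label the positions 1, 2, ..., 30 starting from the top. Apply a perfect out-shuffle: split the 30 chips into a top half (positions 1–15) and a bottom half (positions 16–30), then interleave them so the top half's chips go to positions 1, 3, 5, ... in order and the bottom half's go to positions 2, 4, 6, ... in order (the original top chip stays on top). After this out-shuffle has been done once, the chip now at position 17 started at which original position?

9

Work backwards from position 17, undoing one out-shuffle at a time:
17 ← 9
So the chip now at position 17 started at position 9.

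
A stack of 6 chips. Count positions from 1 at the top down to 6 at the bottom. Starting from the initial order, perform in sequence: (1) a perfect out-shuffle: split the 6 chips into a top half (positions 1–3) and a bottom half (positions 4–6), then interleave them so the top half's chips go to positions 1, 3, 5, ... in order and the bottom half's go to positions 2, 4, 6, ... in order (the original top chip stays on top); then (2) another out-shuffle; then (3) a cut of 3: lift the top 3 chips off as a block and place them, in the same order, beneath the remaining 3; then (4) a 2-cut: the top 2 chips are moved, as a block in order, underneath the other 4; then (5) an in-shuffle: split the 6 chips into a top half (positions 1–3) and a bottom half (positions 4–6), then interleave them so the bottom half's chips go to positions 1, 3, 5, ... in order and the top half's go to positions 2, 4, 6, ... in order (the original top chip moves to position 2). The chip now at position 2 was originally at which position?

Undo the operations in reverse order, starting from position 2:
  undo op 5 (in-shuffle, from top half): 2 ← 1
  undo op 4 (cut 2): 1 ← 3
  undo op 3 (cut 3): 3 ← 6
  undo op 2 (out-shuffle, from bottom half): 6 ← 6
  undo op 1 (out-shuffle, from bottom half): 6 ← 6
So the chip at position 2 came from original position 6.

6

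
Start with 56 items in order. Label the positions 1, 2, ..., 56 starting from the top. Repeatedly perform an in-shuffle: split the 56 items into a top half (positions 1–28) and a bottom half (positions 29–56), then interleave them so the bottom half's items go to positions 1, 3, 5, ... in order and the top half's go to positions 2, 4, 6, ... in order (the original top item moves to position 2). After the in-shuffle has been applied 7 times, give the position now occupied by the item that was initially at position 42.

18

Track the item's position through each in-shuffle:
42 → 27 → 54 → 51 → 45 → 33 → 9 → 18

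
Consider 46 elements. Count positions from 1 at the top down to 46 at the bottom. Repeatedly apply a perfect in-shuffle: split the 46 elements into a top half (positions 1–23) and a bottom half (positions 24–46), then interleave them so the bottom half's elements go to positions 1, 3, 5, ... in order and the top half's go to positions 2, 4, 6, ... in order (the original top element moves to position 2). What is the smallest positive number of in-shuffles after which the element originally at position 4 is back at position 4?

Follow position 4 under repeated in-shuffles:
4 → 8 → 16 → 32 → 17 → 34 → 21 → 42 → ... → 4 (length 23)
It first returns after 23 in-shuffles.

23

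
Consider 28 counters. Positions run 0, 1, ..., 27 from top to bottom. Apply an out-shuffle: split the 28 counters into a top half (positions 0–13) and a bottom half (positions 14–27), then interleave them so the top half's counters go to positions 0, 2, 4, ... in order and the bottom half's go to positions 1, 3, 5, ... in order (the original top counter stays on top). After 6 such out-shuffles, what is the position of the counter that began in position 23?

14

Track the counter's position through each out-shuffle:
23 → 19 → 11 → 22 → 17 → 7 → 14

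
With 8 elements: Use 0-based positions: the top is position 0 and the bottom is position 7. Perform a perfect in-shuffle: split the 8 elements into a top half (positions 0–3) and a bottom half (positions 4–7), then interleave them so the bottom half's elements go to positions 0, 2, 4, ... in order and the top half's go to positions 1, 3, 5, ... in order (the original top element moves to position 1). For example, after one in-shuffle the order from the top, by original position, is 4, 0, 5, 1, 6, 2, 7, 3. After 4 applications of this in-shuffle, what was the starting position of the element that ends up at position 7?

4

Work backwards from position 7, undoing one in-shuffle at a time:
7 ← 3 ← 1 ← 0 ← 4
So the element now at position 7 started at position 4.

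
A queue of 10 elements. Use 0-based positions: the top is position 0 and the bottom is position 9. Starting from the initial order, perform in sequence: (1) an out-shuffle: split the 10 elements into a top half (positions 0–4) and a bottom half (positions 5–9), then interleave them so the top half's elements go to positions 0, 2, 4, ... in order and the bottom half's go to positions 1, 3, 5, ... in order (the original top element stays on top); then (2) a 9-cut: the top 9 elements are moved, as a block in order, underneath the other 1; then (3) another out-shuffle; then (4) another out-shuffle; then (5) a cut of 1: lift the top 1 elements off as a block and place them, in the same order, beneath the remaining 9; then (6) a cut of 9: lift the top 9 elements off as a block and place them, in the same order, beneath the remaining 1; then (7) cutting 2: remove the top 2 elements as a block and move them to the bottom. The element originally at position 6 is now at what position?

Track the element from position 6 forward through each operation:
  after op 1 (out-shuffle): 6 → 3
  after op 2 (cut 9): 3 → 4
  after op 3 (out-shuffle): 4 → 8
  after op 4 (out-shuffle): 8 → 7
  after op 5 (cut 1): 7 → 6
  after op 6 (cut 9): 6 → 7
  after op 7 (cut 2): 7 → 5

5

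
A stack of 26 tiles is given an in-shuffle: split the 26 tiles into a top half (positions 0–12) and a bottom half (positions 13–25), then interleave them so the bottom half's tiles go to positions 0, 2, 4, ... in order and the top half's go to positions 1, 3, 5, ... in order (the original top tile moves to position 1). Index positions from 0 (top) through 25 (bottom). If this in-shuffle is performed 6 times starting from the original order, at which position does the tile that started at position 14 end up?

14

Track the tile's position through each in-shuffle:
14 → 2 → 5 → 11 → 23 → 20 → 14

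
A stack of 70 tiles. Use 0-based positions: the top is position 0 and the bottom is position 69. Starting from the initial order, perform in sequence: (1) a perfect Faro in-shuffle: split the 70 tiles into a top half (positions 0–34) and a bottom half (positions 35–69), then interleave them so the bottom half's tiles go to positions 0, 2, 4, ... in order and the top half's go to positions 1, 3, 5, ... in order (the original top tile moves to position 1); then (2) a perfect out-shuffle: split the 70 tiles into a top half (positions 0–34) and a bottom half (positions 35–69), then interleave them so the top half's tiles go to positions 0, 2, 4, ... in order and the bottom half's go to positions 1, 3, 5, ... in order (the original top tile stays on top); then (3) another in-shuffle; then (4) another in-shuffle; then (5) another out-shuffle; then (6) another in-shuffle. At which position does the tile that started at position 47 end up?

Track the tile from position 47 forward through each operation:
  after op 1 (in-shuffle): 47 → 24
  after op 2 (out-shuffle): 24 → 48
  after op 3 (in-shuffle): 48 → 26
  after op 4 (in-shuffle): 26 → 53
  after op 5 (out-shuffle): 53 → 37
  after op 6 (in-shuffle): 37 → 4

4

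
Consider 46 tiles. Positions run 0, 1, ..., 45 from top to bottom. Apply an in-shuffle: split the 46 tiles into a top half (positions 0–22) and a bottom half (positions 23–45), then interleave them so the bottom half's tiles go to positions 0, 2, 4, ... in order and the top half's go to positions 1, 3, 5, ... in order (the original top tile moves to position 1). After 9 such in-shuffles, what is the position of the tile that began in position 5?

Track the tile's position through each in-shuffle:
5 → 11 → 23 → 0 → 1 → 3 → 7 → 15 → 31 → 16

16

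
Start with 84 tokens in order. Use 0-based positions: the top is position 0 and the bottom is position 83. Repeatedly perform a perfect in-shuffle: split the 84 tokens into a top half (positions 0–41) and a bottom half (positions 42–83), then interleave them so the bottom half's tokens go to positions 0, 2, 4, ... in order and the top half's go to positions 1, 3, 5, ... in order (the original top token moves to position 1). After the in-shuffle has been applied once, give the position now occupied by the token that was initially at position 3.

Track the token's position through each in-shuffle:
3 → 7

7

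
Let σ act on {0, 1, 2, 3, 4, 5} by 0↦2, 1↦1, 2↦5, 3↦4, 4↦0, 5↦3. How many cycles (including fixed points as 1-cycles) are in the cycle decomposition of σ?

Cycle decomposition: (0 2 5 3 4) (1).
2 cycles.

2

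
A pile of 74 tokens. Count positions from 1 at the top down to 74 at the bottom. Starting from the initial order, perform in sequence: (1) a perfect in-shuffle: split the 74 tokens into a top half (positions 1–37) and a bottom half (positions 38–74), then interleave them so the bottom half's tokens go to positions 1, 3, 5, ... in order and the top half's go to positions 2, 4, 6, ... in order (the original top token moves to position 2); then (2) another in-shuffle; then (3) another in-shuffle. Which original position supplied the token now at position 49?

Undo the operations in reverse order, starting from position 49:
  undo op 3 (in-shuffle, from bottom half): 49 ← 62
  undo op 2 (in-shuffle, from top half): 62 ← 31
  undo op 1 (in-shuffle, from bottom half): 31 ← 53
So the token at position 49 came from original position 53.

53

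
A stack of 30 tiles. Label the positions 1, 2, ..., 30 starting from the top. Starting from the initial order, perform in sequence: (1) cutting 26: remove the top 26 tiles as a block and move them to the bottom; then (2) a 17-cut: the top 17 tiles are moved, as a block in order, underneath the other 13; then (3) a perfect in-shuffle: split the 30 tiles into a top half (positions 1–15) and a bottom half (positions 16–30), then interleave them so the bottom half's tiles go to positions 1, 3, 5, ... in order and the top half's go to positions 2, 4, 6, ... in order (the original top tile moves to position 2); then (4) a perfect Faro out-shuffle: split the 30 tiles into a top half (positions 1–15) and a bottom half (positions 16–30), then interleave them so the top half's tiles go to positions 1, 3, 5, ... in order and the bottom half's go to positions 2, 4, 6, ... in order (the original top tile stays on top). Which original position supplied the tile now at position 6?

Undo the operations in reverse order, starting from position 6:
  undo op 4 (out-shuffle, from bottom half): 6 ← 18
  undo op 3 (in-shuffle, from top half): 18 ← 9
  undo op 2 (cut 17): 9 ← 26
  undo op 1 (cut 26): 26 ← 22
So the tile at position 6 came from original position 22.

22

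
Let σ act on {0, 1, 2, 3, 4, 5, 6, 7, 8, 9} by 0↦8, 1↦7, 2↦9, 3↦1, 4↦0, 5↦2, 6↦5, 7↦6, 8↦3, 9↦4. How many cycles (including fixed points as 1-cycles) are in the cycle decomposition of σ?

Cycle decomposition: (0 8 3 1 7 6 5 2 9 4).
1 cycle.

1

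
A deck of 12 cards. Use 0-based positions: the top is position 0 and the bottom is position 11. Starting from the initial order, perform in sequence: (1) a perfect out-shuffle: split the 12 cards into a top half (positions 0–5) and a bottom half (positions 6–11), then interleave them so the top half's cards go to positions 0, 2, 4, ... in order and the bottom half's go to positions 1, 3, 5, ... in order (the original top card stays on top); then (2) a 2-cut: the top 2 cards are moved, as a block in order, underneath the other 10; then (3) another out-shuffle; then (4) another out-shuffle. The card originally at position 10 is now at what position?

Track the card from position 10 forward through each operation:
  after op 1 (out-shuffle): 10 → 9
  after op 2 (cut 2): 9 → 7
  after op 3 (out-shuffle): 7 → 3
  after op 4 (out-shuffle): 3 → 6

6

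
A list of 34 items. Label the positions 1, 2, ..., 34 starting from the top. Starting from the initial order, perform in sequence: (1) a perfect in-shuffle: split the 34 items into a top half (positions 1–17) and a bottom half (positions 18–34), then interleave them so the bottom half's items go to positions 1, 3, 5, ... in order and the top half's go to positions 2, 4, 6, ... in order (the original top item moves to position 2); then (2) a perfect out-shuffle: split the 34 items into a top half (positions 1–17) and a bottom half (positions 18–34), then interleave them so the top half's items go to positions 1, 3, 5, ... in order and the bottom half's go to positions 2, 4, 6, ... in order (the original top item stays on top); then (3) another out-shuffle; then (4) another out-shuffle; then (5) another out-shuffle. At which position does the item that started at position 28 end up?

Track the item from position 28 forward through each operation:
  after op 1 (in-shuffle): 28 → 21
  after op 2 (out-shuffle): 21 → 8
  after op 3 (out-shuffle): 8 → 15
  after op 4 (out-shuffle): 15 → 29
  after op 5 (out-shuffle): 29 → 24

24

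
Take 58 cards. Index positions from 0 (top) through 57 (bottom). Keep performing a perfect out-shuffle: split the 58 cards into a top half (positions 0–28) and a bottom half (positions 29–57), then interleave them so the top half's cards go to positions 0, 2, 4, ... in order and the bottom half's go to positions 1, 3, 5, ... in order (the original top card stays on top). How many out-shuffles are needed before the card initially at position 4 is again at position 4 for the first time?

Follow position 4 under repeated out-shuffles:
4 → 8 → 16 → 32 → 7 → 14 → 28 → 56 → 55 → 53 → 49 → 41 → 25 → 50 → 43 → 29 → 1 → 2 → 4
It first returns after 18 out-shuffles.

18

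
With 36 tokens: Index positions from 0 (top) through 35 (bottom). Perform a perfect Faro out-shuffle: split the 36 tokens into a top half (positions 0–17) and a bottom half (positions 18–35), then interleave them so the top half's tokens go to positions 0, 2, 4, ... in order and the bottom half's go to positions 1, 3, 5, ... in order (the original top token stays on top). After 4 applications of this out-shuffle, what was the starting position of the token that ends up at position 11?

16

Work backwards from position 11, undoing one out-shuffle at a time:
11 ← 23 ← 29 ← 32 ← 16
So the token now at position 11 started at position 16.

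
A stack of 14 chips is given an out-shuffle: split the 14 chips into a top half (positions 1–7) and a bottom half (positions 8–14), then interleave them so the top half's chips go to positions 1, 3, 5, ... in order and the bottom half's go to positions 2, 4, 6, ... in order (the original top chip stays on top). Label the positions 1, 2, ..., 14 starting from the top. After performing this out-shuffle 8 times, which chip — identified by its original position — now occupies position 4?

Work backwards from position 4, undoing one out-shuffle at a time:
4 ← 9 ← 5 ← 3 ← 2 ← 8 ← 11 ← 6 ← 10
So the chip now at position 4 started at position 10.

10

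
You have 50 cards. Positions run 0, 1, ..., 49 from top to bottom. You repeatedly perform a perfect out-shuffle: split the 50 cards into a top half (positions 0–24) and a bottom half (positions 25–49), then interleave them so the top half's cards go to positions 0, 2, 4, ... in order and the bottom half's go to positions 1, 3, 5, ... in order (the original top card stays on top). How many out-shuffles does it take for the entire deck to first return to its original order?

The out-shuffle permutes the 50 positions with cycle lengths [1, 1, 3, 3, 21, 21].
Every card is home exactly when every cycle has completed a whole number of laps, i.e. after lcm(1, 3, 21) = 21 out-shuffles.

21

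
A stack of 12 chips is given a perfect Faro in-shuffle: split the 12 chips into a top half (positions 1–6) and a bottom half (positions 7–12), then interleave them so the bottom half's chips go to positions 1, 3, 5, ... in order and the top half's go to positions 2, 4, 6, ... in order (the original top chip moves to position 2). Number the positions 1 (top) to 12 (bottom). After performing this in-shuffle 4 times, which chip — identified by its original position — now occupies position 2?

Work backwards from position 2, undoing one in-shuffle at a time:
2 ← 1 ← 7 ← 10 ← 5
So the chip now at position 2 started at position 5.

5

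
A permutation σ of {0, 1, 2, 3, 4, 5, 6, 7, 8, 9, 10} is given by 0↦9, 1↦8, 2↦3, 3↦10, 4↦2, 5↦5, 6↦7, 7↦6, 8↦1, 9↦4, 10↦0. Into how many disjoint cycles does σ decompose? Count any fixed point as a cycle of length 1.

Cycle decomposition: (0 9 4 2 3 10) (1 8) (5) (6 7).
4 cycles.

4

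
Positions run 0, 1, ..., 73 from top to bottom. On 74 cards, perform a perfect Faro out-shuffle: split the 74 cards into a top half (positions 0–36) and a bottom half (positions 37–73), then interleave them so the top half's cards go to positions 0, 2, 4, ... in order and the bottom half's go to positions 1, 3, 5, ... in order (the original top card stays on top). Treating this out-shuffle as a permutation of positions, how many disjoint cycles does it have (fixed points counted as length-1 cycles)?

Trace each unvisited position around until it returns:
(0) (1 2 4 8 16 32 64 55 37) (3 6 12 24 48 23 46 19 38) (5 10 20 40 7 14 28 56 39) (9 18 36 72 71 69 65 57 41) (11 22 44 15 30 60 47 21 42) (13 26 52 31 62 51 29 58 43) (17 34 68 63 53 33 66 59 45) ... plus 2 more
10 cycles in total.

10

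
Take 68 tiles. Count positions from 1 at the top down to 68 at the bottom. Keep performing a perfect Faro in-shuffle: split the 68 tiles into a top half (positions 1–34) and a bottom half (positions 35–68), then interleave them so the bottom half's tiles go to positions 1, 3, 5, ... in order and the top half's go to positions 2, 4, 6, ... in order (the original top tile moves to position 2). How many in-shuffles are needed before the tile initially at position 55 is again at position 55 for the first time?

22

Follow position 55 under repeated in-shuffles:
55 → 41 → 13 → 26 → 52 → 35 → 1 → 2 → ... → 55 (length 22)
It first returns after 22 in-shuffles.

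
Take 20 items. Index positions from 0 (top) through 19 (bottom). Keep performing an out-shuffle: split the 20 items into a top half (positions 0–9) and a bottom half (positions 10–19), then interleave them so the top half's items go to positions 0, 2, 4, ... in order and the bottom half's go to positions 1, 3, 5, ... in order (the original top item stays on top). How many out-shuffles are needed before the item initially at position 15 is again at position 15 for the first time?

18

Follow position 15 under repeated out-shuffles:
15 → 11 → 3 → 6 → 12 → 5 → 10 → 1 → 2 → 4 → 8 → 16 → 13 → 7 → 14 → 9 → 18 → 17 → 15
It first returns after 18 out-shuffles.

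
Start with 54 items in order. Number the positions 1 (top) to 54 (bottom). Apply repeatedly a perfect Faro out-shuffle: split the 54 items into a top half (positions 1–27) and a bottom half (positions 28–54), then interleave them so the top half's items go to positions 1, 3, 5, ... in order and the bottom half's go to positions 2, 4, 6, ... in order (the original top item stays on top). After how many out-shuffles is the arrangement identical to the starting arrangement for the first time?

52

The out-shuffle permutes the 54 positions with cycle lengths [1, 1, 52].
Every item is home exactly when every cycle has completed a whole number of laps, i.e. after lcm(1, 52) = 52 out-shuffles.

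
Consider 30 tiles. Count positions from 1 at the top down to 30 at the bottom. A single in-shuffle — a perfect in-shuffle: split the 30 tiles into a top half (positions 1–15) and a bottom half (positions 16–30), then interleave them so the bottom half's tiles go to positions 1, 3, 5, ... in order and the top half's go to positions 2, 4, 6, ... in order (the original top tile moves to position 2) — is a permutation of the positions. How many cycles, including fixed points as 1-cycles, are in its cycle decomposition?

6

Trace each unvisited position around until it returns:
(1 2 4 8 16) (3 6 12 24 17) (5 10 20 9 18) (7 14 28 25 19) (11 22 13 26 21) (15 30 29 27 23)
6 cycles in total.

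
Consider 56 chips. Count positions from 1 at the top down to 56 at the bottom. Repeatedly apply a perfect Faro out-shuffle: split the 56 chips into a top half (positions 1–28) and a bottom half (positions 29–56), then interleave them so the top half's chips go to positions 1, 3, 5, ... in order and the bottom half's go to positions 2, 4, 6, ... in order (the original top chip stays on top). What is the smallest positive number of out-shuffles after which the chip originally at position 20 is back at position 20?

Follow position 20 under repeated out-shuffles:
20 → 39 → 22 → 43 → 30 → 4 → 7 → 13 → 25 → 49 → 42 → 28 → 55 → 54 → 52 → 48 → 40 → 24 → 47 → 38 → 20
It first returns after 20 out-shuffles.

20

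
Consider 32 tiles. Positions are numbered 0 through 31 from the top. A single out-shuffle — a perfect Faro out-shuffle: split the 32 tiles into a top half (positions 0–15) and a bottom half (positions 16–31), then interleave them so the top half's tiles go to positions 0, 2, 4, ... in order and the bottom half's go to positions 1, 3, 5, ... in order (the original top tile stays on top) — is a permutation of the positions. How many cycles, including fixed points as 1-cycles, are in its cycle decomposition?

Trace each unvisited position around until it returns:
(0) (1 2 4 8 16) (3 6 12 24 17) (5 10 20 9 18) (7 14 28 25 19) (11 22 13 26 21) (15 30 29 27 23) (31)
8 cycles in total.

8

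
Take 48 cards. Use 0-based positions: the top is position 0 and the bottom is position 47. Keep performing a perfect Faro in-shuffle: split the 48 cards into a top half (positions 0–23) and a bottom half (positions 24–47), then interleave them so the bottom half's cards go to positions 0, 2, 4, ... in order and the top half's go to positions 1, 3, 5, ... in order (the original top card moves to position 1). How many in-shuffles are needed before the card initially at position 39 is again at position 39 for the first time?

Follow position 39 under repeated in-shuffles:
39 → 30 → 12 → 25 → 2 → 5 → 11 → 23 → ... → 39 (length 21)
It first returns after 21 in-shuffles.

21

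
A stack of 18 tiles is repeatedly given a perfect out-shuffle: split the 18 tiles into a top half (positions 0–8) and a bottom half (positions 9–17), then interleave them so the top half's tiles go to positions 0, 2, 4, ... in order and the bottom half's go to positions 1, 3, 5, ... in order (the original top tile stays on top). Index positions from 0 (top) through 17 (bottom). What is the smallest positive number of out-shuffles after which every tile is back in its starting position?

The out-shuffle permutes the 18 positions with cycle lengths [1, 1, 8, 8].
Every tile is home exactly when every cycle has completed a whole number of laps, i.e. after lcm(1, 8) = 8 out-shuffles.

8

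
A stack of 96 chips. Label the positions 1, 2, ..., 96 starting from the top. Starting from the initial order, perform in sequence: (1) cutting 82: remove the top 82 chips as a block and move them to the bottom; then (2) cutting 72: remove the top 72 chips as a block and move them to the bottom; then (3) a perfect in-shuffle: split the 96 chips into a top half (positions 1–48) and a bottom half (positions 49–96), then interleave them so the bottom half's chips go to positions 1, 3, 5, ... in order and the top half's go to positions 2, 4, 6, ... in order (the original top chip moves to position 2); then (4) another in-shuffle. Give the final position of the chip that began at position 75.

Track the chip from position 75 forward through each operation:
  after op 1 (cut 82): 75 → 89
  after op 2 (cut 72): 89 → 17
  after op 3 (in-shuffle): 17 → 34
  after op 4 (in-shuffle): 34 → 68

68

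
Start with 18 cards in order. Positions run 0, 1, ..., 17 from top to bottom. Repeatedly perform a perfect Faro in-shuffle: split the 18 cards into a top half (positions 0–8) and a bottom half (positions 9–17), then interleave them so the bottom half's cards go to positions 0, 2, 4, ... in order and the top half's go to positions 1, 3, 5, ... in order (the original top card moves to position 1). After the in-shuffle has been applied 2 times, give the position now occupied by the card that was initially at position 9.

Track the card's position through each in-shuffle:
9 → 0 → 1

1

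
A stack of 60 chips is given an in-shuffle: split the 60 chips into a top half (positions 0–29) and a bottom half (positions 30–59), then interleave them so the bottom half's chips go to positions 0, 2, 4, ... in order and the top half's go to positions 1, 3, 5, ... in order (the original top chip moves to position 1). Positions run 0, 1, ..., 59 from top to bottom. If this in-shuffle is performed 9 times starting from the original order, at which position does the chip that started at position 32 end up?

Track the chip's position through each in-shuffle:
32 → 4 → 9 → 19 → 39 → 18 → 37 → 14 → 29 → 59

59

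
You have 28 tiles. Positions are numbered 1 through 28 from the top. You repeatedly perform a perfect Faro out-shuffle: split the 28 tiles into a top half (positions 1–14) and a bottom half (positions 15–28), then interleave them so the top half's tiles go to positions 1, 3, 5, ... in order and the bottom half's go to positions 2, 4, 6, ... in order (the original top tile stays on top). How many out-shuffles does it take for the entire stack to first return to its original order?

18

The out-shuffle permutes the 28 positions with cycle lengths [1, 1, 2, 6, 18].
Every tile is home exactly when every cycle has completed a whole number of laps, i.e. after lcm(1, 2, 6, 18) = 18 out-shuffles.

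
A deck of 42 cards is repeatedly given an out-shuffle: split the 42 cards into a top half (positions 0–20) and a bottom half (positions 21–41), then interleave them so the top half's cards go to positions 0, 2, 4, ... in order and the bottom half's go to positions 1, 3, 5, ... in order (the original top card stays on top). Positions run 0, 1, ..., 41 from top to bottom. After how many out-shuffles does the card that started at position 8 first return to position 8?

20

Follow position 8 under repeated out-shuffles:
8 → 16 → 32 → 23 → 5 → 10 → 20 → 40 → 39 → 37 → 33 → 25 → 9 → 18 → 36 → 31 → 21 → 1 → 2 → 4 → 8
It first returns after 20 out-shuffles.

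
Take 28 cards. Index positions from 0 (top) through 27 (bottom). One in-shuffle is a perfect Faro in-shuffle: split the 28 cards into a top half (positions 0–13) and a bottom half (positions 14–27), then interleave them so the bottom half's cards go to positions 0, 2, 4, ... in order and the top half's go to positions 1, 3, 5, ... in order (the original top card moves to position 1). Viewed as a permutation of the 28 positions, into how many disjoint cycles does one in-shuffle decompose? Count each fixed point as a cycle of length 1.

1

Trace each unvisited position around until it returns:
(0 1 3 7 15 2 ... len 28)
1 cycle in total.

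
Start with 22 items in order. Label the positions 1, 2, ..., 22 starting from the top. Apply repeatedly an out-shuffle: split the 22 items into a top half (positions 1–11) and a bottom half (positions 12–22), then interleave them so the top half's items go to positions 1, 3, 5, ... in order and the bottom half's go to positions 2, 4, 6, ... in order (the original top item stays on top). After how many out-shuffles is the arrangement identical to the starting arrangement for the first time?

The out-shuffle permutes the 22 positions with cycle lengths [1, 1, 2, 3, 3, 6, 6].
Every item is home exactly when every cycle has completed a whole number of laps, i.e. after lcm(1, 2, 3, 6) = 6 out-shuffles.

6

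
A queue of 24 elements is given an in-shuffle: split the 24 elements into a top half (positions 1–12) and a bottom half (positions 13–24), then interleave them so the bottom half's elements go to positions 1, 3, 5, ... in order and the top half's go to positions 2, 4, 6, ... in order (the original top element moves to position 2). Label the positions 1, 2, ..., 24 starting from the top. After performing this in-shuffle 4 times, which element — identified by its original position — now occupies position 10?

10

Work backwards from position 10, undoing one in-shuffle at a time:
10 ← 5 ← 15 ← 20 ← 10
So the element now at position 10 started at position 10.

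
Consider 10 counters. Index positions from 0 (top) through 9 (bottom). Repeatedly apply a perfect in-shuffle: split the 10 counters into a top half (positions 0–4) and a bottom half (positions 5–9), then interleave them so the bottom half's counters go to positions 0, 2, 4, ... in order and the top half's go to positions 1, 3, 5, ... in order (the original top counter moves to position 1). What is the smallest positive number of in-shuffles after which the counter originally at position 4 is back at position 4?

10

Follow position 4 under repeated in-shuffles:
4 → 9 → 8 → 6 → 2 → 5 → 0 → 1 → 3 → 7 → 4
It first returns after 10 in-shuffles.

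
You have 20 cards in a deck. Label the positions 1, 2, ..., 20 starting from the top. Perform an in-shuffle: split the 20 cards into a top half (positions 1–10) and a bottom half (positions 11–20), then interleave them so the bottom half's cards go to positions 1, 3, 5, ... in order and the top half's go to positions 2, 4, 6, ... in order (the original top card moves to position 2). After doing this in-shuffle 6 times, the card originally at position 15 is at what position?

15

Track the card's position through each in-shuffle:
15 → 9 → 18 → 15 → 9 → 18 → 15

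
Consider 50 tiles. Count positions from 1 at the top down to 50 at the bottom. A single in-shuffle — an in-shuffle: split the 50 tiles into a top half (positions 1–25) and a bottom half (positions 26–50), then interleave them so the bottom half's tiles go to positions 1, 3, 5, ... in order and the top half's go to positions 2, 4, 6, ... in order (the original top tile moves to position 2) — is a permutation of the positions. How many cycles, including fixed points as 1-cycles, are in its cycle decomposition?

7

Trace each unvisited position around until it returns:
(1 2 4 8 16 32 13 26) (3 6 12 24 48 45 39 27) (5 10 20 40 29 7 14 28) (9 18 36 21 42 33 15 30) (11 22 44 37 23 46 41 31) (17 34) (19 38 25 50 49 47 43 35)
7 cycles in total.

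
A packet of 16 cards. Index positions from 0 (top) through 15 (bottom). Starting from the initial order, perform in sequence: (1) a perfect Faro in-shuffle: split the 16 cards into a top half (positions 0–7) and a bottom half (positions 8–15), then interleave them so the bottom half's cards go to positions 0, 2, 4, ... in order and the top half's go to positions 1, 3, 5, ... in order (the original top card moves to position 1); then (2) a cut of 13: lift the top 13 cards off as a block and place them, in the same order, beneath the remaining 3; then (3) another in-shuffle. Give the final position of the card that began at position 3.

Track the card from position 3 forward through each operation:
  after op 1 (in-shuffle): 3 → 7
  after op 2 (cut 13): 7 → 10
  after op 3 (in-shuffle): 10 → 4

4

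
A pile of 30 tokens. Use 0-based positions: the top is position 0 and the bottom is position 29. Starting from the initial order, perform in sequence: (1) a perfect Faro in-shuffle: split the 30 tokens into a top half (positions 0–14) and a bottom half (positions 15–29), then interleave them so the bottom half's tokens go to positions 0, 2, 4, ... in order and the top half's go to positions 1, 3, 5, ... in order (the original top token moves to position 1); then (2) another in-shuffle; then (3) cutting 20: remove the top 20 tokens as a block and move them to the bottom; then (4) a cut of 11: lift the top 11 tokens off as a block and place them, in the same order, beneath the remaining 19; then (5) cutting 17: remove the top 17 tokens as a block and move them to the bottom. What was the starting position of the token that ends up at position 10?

Undo the operations in reverse order, starting from position 10:
  undo op 5 (cut 17): 10 ← 27
  undo op 4 (cut 11): 27 ← 8
  undo op 3 (cut 20): 8 ← 28
  undo op 2 (in-shuffle, from bottom half): 28 ← 29
  undo op 1 (in-shuffle, from top half): 29 ← 14
So the token at position 10 came from original position 14.

14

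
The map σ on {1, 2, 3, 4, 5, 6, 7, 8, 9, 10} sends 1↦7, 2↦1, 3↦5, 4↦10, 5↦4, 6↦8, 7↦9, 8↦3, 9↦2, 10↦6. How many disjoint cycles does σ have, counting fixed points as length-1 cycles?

2

Cycle decomposition: (1 7 9 2) (3 5 4 10 6 8).
2 cycles.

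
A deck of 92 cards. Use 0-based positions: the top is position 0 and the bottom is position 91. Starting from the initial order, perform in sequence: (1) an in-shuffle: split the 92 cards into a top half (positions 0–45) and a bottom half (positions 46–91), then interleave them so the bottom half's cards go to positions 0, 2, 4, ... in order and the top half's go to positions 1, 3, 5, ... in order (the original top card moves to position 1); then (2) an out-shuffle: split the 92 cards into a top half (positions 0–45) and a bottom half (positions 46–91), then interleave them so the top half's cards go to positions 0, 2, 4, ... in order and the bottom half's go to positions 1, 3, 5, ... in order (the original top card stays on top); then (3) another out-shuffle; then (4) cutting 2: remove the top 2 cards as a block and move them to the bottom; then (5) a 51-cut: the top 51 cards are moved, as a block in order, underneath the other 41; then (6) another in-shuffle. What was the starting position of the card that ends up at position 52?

Undo the operations in reverse order, starting from position 52:
  undo op 6 (in-shuffle, from bottom half): 52 ← 72
  undo op 5 (cut 51): 72 ← 31
  undo op 4 (cut 2): 31 ← 33
  undo op 3 (out-shuffle, from bottom half): 33 ← 62
  undo op 2 (out-shuffle, from top half): 62 ← 31
  undo op 1 (in-shuffle, from top half): 31 ← 15
So the card at position 52 came from original position 15.

15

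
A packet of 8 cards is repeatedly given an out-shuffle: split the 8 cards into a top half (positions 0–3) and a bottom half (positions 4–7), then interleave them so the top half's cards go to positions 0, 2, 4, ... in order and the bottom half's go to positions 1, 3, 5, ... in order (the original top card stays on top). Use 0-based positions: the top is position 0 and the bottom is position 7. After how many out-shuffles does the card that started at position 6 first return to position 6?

Follow position 6 under repeated out-shuffles:
6 → 5 → 3 → 6
It first returns after 3 out-shuffles.

3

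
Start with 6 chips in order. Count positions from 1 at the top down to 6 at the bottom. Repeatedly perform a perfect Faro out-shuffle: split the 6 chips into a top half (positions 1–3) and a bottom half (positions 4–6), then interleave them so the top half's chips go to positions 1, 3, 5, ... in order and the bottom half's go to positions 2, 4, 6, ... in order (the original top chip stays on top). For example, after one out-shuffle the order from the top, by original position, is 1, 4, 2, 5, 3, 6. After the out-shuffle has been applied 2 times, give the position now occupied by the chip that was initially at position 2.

Track the chip's position through each out-shuffle:
2 → 3 → 5

5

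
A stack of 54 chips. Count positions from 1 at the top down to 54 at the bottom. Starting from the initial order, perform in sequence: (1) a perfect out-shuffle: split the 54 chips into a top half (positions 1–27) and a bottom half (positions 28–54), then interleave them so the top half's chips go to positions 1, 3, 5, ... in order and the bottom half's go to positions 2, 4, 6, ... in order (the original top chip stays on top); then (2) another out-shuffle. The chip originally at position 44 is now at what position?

Track the chip from position 44 forward through each operation:
  after op 1 (out-shuffle): 44 → 34
  after op 2 (out-shuffle): 34 → 14

14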